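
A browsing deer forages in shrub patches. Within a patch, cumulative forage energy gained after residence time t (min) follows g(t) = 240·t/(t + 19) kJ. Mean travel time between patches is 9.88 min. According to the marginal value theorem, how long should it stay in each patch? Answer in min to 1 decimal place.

Optimal t* satisfies g'(t*) = g(t*)/(T + t*).
g'(t) = 240·19/(t + 19)². Setting 240·19/(t+19)² = 240t/[(t+19)(9.88+t)] gives 19(9.88+t) = t(t+19), so t² = 19×9.88 = 187.7.
t* = √187.7 = 13.7 min.

13.7 min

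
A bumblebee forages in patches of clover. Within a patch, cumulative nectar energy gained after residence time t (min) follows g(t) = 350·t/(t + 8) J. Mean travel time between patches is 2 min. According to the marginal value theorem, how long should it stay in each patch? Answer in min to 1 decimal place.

Optimal t* satisfies g'(t*) = g(t*)/(T + t*).
g'(t) = 350·8/(t + 8)². Setting 350·8/(t+8)² = 350t/[(t+8)(2+t)] gives 8(2+t) = t(t+8), so t² = 8×2 = 16.
t* = √16 = 4 min.

4.0 min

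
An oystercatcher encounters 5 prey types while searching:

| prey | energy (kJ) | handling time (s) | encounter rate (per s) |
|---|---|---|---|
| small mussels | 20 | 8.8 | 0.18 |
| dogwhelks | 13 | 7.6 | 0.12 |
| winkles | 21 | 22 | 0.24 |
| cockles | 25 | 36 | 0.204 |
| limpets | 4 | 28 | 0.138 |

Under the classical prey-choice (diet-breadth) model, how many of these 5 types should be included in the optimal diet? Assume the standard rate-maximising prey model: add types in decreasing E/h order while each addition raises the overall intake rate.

2

Profitabilities (E/h, kJ/s): small mussels 2.27, dogwhelks 1.71, winkles 0.955, cockles 0.694, limpets 0.143. Add prey in this order while the next type's profitability exceeds the intake rate on those already taken.
Rate on top 1: 1.393. dogwhelks: 1.71 > 1.393 → include.
Rate on top 2: 1.476. winkles: 0.955 < 1.476 → exclude; stop.
Optimal diet: small mussels, dogwhelks — 2 of 5 types.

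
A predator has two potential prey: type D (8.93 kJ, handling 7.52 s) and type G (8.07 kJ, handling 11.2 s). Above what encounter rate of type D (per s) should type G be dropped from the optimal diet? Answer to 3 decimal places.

Drop type G once their profitability E₂/h₂ falls below the rate achievable on type D alone: E₂/h₂ = λE₁/(1 + λh₁).
Solve for λ: λE₁h₂ = E₂(1 + λh₁) → λ(E₁h₂ − E₂h₁) = E₂ → λ = E₂/(E₁h₂ − E₂h₁).
λ = 8.07/(8.93×11.2 − 8.07×7.52) = 8.07/39.33 = 0.2052 per s.

0.205 per s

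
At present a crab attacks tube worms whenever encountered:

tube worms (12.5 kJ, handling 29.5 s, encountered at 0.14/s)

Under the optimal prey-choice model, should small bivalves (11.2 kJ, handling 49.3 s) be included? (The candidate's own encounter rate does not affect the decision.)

No

On tube worms alone, R = ΣλE/(1+Σλh) = 1.75/5.13 = 0.3411 kJ/s.
Profitability of small bivalves: 11.2/49.3 = 0.2272 kJ/s.
Since 0.2272 < R, time spent handling small bivalves is better spent searching.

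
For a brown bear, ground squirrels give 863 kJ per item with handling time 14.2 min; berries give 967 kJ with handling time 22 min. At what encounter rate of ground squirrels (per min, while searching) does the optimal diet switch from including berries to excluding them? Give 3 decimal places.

0.184 per min

Drop berries once their profitability E₂/h₂ falls below the rate achievable on ground squirrels alone: E₂/h₂ = λE₁/(1 + λh₁).
Solve for λ: λE₁h₂ = E₂(1 + λh₁) → λ(E₁h₂ − E₂h₁) = E₂ → λ = E₂/(E₁h₂ − E₂h₁).
λ = 967/(863×22 − 967×14.2) = 967/5255 = 0.184 per min.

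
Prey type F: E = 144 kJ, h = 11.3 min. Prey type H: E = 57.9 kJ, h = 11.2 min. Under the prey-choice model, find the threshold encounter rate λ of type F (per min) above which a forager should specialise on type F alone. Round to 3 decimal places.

0.060 per min

At the threshold, the rate on type F alone equals the profitability of type H: λ·144/(1 + λ·11.3) = 57.9/11.2 = 5.17.
Rearranging, λ(144 − 5.17×11.3) = 5.17, so λ = 5.17/85.58 = 0.0604 per min.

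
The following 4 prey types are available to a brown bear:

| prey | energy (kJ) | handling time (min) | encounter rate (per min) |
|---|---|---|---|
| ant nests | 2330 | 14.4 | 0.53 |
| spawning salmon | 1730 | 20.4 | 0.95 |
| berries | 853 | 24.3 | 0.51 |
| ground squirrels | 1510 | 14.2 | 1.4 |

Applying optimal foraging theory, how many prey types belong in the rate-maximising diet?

1

E/h in descending order: ant nests 162, ground squirrels 106, spawning salmon 84.8, berries 35.1 kJ/min. The optimal diet is the largest prefix of this list for which every included type satisfies E_i/h_i > R on the types above it.
Rate on top 1: 143.1. ground squirrels: 106 < 143.1 → exclude; stop.
Optimal diet: ant nests — 1 of 4 types.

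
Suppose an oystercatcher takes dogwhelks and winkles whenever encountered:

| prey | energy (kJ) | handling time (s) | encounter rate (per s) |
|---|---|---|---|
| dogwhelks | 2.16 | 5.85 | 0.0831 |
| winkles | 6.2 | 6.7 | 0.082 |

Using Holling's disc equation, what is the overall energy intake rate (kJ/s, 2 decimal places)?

R = Σλ_iE_i / (1 + Σλ_ih_i)
Numerator: 0.0831×2.16 + 0.082×6.2 = 0.6879
Denominator: 1 + 0.0831×5.85 + 0.082×6.7 = 2.036
R = 0.6879/2.036 = 0.3379 kJ/s

0.34 kJ/s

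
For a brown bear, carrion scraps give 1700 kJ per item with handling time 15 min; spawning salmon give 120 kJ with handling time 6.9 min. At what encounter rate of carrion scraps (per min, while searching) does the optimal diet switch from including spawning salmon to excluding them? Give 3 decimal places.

The zero-one rule: include spawning salmon iff E₂/h₂ > λE₁/(1+λh₁). Equality gives the switch point.
λE₁h₂ = E₂ + λE₂h₁ ⇒ λ = E₂/(E₁h₂ − E₂h₁) = 120/(1.173e+04 − 1800) = 0.01208 per min.

0.012 per min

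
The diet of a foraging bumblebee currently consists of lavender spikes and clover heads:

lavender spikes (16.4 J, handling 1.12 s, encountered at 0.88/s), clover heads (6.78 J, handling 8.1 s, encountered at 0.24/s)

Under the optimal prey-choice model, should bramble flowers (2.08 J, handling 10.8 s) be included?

No

On lavender spikes and clover heads alone, R = ΣλE/(1+Σλh) = 16.06/3.93 = 4.087 J/s.
bramble flowers: E/h = 2.08/10.8 = 0.1926 J/s.
Since 0.1926 < R, time spent handling bramble flowers is better spent searching.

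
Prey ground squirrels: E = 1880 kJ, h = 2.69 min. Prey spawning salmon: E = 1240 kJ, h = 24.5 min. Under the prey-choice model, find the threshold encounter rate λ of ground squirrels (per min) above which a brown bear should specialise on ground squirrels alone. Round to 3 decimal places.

At the threshold, the rate on ground squirrels alone equals the profitability of spawning salmon: λ·1880/(1 + λ·2.69) = 1240/24.5 = 50.61.
Rearranging, λ(1880 − 50.61×2.69) = 50.61, so λ = 50.61/1744 = 0.02902 per min.

0.029 per min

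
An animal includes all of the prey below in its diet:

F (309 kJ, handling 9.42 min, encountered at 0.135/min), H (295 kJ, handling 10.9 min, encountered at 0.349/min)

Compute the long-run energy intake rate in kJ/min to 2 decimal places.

R = (0.135×309 + 0.349×295) / (1 + 0.135×9.42 + 0.349×10.9) = 144.7/6.076 = 23.81 kJ/min.

23.81 kJ/min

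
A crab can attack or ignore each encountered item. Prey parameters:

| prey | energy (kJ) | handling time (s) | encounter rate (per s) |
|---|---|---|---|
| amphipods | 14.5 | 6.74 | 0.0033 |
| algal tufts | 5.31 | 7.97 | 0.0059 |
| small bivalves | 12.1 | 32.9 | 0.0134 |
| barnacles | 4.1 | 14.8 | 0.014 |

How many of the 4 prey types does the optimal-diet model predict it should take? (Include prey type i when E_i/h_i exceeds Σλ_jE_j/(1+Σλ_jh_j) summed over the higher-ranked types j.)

4

Rank by E/h (kJ/s): amphipods 2.15, algal tufts 0.666, small bivalves 0.368, barnacles 0.277. Include each in turn until the next type's E/h falls below the running intake rate.
Rate on top 1: 0.04681. algal tufts: 0.666 > 0.04681 → include.
Rate on top 2: 0.07405. small bivalves: 0.368 > 0.07405 → include.
Rate on top 3: 0.1598. barnacles: 0.277 > 0.1598 → include.
Optimal diet: amphipods, algal tufts, small bivalves, barnacles — 4 of 4 types.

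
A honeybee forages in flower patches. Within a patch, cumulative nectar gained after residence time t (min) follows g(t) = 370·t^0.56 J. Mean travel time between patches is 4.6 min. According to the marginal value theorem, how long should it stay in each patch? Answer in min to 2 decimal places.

Maximise g(t)/(T+t): set derivative to zero → g'(t)(T+t) = g(t).
g'(t) = 0.56·370·t^-0.44. Setting 0.56·370·t^-0.44 = 370·t^0.56/(4.6+t) gives 0.56(4.6+t) = t, so 0.44·t = 0.56×4.6.
t* = 0.56×4.6/0.44 = 5.855 min.

5.85 min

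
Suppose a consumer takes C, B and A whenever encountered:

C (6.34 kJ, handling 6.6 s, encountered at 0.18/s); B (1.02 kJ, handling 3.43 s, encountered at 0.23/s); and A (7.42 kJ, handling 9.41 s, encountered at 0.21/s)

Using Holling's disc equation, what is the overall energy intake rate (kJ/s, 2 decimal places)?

0.59 kJ/s

Energy encountered per unit search time: 0.18×6.34 + 0.23×1.02 + 0.21×7.42 = 2.934 kJ/s.
Handling time per unit search time: 0.18×6.6 + 0.23×3.43 + 0.21×9.41 = 3.953.
Rate = 2.934/(1 + 3.953) = 0.5924 kJ/s.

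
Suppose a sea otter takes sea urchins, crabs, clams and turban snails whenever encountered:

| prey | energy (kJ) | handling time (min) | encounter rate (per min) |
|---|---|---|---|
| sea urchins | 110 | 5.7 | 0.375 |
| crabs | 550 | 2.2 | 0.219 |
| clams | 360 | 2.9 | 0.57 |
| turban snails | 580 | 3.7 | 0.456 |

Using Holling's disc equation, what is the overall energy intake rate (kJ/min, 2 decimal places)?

R = Σλ_iE_i / (1 + Σλ_ih_i)
Numerator: 0.375×110 + 0.219×550 + 0.57×360 + 0.456×580 = 631.4
Denominator: 1 + 0.375×5.7 + 0.219×2.2 + 0.57×2.9 + 0.456×3.7 = 6.96
R = 631.4/6.96 = 90.72 kJ/min

90.72 kJ/min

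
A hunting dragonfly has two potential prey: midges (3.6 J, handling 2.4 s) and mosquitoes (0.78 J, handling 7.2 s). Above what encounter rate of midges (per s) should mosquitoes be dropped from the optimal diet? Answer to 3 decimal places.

0.032 per s

At the threshold, the rate on midges alone equals the profitability of mosquitoes: λ·3.6/(1 + λ·2.4) = 0.78/7.2 = 0.1083.
Rearranging, λ(3.6 − 0.1083×2.4) = 0.1083, so λ = 0.1083/3.34 = 0.03244 per s.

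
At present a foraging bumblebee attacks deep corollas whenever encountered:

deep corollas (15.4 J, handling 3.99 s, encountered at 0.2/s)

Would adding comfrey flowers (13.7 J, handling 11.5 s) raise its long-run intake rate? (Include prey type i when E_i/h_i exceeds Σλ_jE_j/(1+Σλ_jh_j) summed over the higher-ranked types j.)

On deep corollas alone, R = ΣλE/(1+Σλh) = 3.08/1.798 = 1.713 J/s.
Profitability of comfrey flowers: 13.7/11.5 = 1.191 J/s.
Since 1.191 < R, time spent handling comfrey flowers is better spent searching.

No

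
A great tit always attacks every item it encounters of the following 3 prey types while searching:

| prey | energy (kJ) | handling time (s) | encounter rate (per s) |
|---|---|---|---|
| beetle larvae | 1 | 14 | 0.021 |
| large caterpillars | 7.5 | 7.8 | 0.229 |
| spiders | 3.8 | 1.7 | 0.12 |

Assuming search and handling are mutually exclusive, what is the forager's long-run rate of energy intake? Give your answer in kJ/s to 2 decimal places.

0.67 kJ/s

R = (0.021×1 + 0.229×7.5 + 0.12×3.8) / (1 + 0.021×14 + 0.229×7.8 + 0.12×1.7) = 2.195/3.284 = 0.6682 kJ/s.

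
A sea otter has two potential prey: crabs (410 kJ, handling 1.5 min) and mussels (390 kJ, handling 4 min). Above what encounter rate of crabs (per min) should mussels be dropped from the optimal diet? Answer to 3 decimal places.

0.370 per min

Drop mussels once their profitability E₂/h₂ falls below the rate achievable on crabs alone: E₂/h₂ = λE₁/(1 + λh₁).
Solve for λ: λE₁h₂ = E₂(1 + λh₁) → λ(E₁h₂ − E₂h₁) = E₂ → λ = E₂/(E₁h₂ − E₂h₁).
λ = 390/(410×4 − 390×1.5) = 390/1055 = 0.3697 per min.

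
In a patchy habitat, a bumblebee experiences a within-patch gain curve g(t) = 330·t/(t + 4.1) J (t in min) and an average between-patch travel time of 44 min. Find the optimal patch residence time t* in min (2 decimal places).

13.43 min

Maximise g(t)/(T+t): set derivative to zero → g'(t)(T+t) = g(t).
g'(t) = 330·4.1/(t + 4.1)². Setting 330·4.1/(t+4.1)² = 330t/[(t+4.1)(44+t)] gives 4.1(44+t) = t(t+4.1), so t² = 4.1×44 = 180.4.
t* = √180.4 = 13.43 min.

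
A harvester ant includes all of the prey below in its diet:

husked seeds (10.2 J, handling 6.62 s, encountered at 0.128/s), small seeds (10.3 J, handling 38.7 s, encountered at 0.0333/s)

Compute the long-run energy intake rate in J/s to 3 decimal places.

R = Σλ_iE_i / (1 + Σλ_ih_i)
Numerator: 0.128×10.2 + 0.0333×10.3 = 1.649
Denominator: 1 + 0.128×6.62 + 0.0333×38.7 = 3.136
R = 1.649/3.136 = 0.5257 J/s

0.526 J/s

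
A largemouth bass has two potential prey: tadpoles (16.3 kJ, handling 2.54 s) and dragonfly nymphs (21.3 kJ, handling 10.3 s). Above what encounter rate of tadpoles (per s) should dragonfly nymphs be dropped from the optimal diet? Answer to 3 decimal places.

Drop dragonfly nymphs once their profitability E₂/h₂ falls below the rate achievable on tadpoles alone: E₂/h₂ = λE₁/(1 + λh₁).
Solve for λ: λE₁h₂ = E₂(1 + λh₁) → λ(E₁h₂ − E₂h₁) = E₂ → λ = E₂/(E₁h₂ − E₂h₁).
λ = 21.3/(16.3×10.3 − 21.3×2.54) = 21.3/113.8 = 0.1872 per s.

0.187 per s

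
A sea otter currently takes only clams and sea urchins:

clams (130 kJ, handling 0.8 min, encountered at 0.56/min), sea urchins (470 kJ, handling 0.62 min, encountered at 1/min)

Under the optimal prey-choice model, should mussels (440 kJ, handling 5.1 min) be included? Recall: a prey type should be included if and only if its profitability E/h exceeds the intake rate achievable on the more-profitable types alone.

Intake rate on the current diet: R = (0.56×130 + 1×470) / (1 + 0.56×0.8 + 1×0.62) = 542.8/2.068 = 262.5 kJ/min.
mussels: E/h = 440/5.1 = 86.27 kJ/min.
86.27 < 262.5, so adding mussels would lower the average — exclude it.

No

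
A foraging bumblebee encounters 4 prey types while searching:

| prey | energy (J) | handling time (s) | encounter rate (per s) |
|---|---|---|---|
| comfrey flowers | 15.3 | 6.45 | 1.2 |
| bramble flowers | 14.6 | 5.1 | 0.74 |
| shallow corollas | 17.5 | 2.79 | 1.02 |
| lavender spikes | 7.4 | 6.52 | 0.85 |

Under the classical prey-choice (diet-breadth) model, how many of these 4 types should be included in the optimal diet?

1

E/h in descending order: shallow corollas 6.27, bramble flowers 2.86, comfrey flowers 2.37, lavender spikes 1.13 J/s. The optimal diet is the largest prefix of this list for which every included type satisfies E_i/h_i > R on the types above it.
Rate on top 1: 4.641. bramble flowers: 2.86 < 4.641 → exclude; stop.
Optimal diet: shallow corollas — 1 of 4 types.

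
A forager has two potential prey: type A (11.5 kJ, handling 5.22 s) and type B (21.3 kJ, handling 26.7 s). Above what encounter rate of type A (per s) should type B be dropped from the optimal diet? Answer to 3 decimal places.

0.109 per s

The zero-one rule: include type B iff E₂/h₂ > λE₁/(1+λh₁). Equality gives the switch point.
λE₁h₂ = E₂ + λE₂h₁ ⇒ λ = E₂/(E₁h₂ − E₂h₁) = 21.3/(307.1 − 111.2) = 0.1087 per s.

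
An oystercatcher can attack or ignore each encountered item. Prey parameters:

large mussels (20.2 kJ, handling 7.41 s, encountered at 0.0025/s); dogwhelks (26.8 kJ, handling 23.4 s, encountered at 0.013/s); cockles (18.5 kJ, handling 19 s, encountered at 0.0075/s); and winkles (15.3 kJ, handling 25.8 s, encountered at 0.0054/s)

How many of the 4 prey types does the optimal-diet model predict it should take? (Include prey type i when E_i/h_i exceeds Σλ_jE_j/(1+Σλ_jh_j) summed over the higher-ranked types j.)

4

E/h in descending order: large mussels 2.73, dogwhelks 1.15, cockles 0.974, winkles 0.593 kJ/s. The optimal diet is the largest prefix of this list for which every included type satisfies E_i/h_i > R on the types above it.
Rate on top 1: 0.04958. dogwhelks: 1.15 > 0.04958 → include.
Rate on top 2: 0.3016. cockles: 0.974 > 0.3016 → include.
Rate on top 3: 0.3669. winkles: 0.593 > 0.3669 → include.
Optimal diet: large mussels, dogwhelks, cockles, winkles — 4 of 4 types.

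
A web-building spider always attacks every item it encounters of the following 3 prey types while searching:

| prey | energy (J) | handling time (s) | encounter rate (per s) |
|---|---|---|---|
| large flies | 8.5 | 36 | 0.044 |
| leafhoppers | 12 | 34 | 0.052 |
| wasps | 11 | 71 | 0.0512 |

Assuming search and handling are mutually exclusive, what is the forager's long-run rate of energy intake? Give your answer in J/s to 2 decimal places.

0.20 J/s

Energy encountered per unit search time: 0.044×8.5 + 0.052×12 + 0.0512×11 = 1.561 J/s.
Handling time per unit search time: 0.044×36 + 0.052×34 + 0.0512×71 = 6.987.
Rate = 1.561/(1 + 6.987) = 0.1955 J/s.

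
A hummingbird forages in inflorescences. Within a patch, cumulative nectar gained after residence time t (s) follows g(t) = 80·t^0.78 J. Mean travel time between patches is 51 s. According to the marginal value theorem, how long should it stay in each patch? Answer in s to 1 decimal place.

By the marginal value theorem, leave when the instantaneous gain rate g'(t) equals the habitat-wide average g(t)/(T + t).
g'(t) = 0.78·80·t^-0.22. Setting 0.78·80·t^-0.22 = 80·t^0.78/(51+t) gives 0.78(51+t) = t, so 0.22·t = 0.78×51.
t* = 0.78×51/0.22 = 180.8 s.

180.8 s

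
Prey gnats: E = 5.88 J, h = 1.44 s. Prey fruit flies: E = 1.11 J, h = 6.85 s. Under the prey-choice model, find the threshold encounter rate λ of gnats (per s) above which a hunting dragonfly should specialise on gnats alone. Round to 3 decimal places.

Drop fruit flies once their profitability E₂/h₂ falls below the rate achievable on gnats alone: E₂/h₂ = λE₁/(1 + λh₁).
Solve for λ: λE₁h₂ = E₂(1 + λh₁) → λ(E₁h₂ − E₂h₁) = E₂ → λ = E₂/(E₁h₂ − E₂h₁).
λ = 1.11/(5.88×6.85 − 1.11×1.44) = 1.11/38.68 = 0.0287 per s.

0.029 per s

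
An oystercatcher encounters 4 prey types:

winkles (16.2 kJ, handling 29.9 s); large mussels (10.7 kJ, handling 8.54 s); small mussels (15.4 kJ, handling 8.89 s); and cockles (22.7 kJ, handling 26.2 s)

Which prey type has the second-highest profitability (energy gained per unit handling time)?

Profitability E/h (kJ/s): winkles = 16.2/29.9 = 0.542, large mussels = 10.7/8.54 = 1.25, small mussels = 15.4/8.89 = 1.73, cockles = 22.7/26.2 = 0.866.
Ranked: small mussels > large mussels > cockles > winkles.

large mussels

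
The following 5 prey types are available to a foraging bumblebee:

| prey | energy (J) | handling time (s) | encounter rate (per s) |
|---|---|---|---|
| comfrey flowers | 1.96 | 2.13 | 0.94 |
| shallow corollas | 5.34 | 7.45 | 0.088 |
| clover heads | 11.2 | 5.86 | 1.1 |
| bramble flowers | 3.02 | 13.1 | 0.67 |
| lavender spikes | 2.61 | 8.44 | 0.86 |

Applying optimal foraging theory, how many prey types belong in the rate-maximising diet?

E/h in descending order: clover heads 1.91, comfrey flowers 0.92, shallow corollas 0.717, lavender spikes 0.309, bramble flowers 0.231 J/s. The optimal diet is the largest prefix of this list for which every included type satisfies E_i/h_i > R on the types above it.
Rate on top 1: 1.655. comfrey flowers: 0.92 < 1.655 → exclude; stop.
Optimal diet: clover heads — 1 of 5 types.

1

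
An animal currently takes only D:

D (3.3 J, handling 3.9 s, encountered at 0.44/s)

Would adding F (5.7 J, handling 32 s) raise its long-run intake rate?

Intake rate on the current diet: R = (0.44×3.3) / (1 + 0.44×3.9) = 1.452/2.716 = 0.5346 J/s.
Profitability of F: 5.7/32 = 0.1781 J/s.
Since 0.1781 < R, time spent handling F is better spent searching.

No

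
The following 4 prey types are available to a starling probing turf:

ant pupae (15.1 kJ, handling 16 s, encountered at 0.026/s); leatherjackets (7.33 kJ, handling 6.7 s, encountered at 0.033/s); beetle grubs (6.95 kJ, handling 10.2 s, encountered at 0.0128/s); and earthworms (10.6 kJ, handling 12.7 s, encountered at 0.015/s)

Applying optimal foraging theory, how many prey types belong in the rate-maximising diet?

E/h in descending order: leatherjackets 1.09, ant pupae 0.944, earthworms 0.835, beetle grubs 0.681 kJ/s. The optimal diet is the largest prefix of this list for which every included type satisfies E_i/h_i > R on the types above it.
Rate on top 1: 0.1981. ant pupae: 0.944 > 0.1981 → include.
Rate on top 2: 0.3876. earthworms: 0.835 > 0.3876 → include.
Rate on top 3: 0.4342. beetle grubs: 0.681 > 0.4342 → include.
Optimal diet: leatherjackets, ant pupae, earthworms, beetle grubs — 4 of 4 types.

4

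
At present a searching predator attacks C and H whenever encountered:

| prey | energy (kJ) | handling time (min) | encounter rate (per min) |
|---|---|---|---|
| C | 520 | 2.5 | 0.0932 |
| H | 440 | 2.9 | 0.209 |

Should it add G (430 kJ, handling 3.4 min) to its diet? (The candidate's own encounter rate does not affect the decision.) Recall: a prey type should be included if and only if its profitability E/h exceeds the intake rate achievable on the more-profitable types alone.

Yes

On C and H alone, R = ΣλE/(1+Σλh) = 140.4/1.839 = 76.35 kJ/min.
G: E/h = 430/3.4 = 126.5 kJ/min.
Since 126.5 > R, including G increases the long-run rate.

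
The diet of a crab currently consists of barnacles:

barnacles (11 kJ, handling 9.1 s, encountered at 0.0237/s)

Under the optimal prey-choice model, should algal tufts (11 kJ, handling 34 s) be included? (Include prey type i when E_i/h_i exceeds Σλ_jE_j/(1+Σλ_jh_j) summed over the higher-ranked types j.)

Yes

Current rate: (0.0237×11)/(1 + 0.0237×9.1) = 0.2144 kJ/s.
Profitability of algal tufts: 11/34 = 0.3235 kJ/s.
Since 0.3235 > R, including algal tufts increases the long-run rate.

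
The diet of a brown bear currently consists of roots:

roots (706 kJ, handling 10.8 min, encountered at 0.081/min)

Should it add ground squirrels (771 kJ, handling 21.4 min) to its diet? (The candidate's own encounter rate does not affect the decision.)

Yes

On roots alone, R = ΣλE/(1+Σλh) = 57.19/1.875 = 30.5 kJ/min.
Profitability of ground squirrels: 771/21.4 = 36.03 kJ/min.
Since 36.03 > R, including ground squirrels increases the long-run rate.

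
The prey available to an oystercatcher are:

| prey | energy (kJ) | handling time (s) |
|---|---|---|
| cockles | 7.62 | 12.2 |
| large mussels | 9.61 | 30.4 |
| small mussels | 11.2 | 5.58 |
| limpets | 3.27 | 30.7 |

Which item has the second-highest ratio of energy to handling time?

Profitability E/h (kJ/s): cockles = 7.62/12.2 = 0.625, large mussels = 9.61/30.4 = 0.316, small mussels = 11.2/5.58 = 2.01, limpets = 3.27/30.7 = 0.107.
Ranked: small mussels > cockles > large mussels > limpets.

cockles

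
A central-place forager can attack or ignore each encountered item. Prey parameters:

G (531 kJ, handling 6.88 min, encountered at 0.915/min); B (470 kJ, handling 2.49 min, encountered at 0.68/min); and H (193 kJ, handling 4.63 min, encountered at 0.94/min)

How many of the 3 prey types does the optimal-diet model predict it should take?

E/h in descending order: B 189, G 77.2, H 41.7 kJ/min. The optimal diet is the largest prefix of this list for which every included type satisfies E_i/h_i > R on the types above it.
Rate on top 1: 118.7. G: 77.2 < 118.7 → exclude; stop.
Optimal diet: B — 1 of 3 types.

1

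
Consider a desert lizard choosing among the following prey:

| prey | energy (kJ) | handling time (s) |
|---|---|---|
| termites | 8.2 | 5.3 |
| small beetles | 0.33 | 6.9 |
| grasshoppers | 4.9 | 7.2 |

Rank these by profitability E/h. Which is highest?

termites

Profitability E/h (kJ/s): termites = 8.2/5.3 = 1.55, small beetles = 0.33/6.9 = 0.0478, grasshoppers = 4.9/7.2 = 0.681.
Ranked: termites > grasshoppers > small beetles.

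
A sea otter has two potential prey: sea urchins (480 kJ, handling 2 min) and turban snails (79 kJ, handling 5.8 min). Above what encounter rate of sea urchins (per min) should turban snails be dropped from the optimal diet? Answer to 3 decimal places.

The zero-one rule: include turban snails iff E₂/h₂ > λE₁/(1+λh₁). Equality gives the switch point.
λE₁h₂ = E₂ + λE₂h₁ ⇒ λ = E₂/(E₁h₂ − E₂h₁) = 79/(2784 − 158) = 0.03008 per min.

0.030 per min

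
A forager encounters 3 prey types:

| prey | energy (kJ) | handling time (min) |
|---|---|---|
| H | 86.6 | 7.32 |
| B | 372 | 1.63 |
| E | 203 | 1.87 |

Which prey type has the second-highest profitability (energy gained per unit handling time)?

E

Profitability E/h (kJ/min): H = 86.6/7.32 = 11.8, B = 372/1.63 = 228, E = 203/1.87 = 109.
Ranked: B > E > H.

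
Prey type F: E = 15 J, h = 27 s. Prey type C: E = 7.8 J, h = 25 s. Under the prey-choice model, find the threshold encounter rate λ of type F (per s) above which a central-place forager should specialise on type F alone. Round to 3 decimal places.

0.047 per s

The zero-one rule: include type C iff E₂/h₂ > λE₁/(1+λh₁). Equality gives the switch point.
λE₁h₂ = E₂ + λE₂h₁ ⇒ λ = E₂/(E₁h₂ − E₂h₁) = 7.8/(375 − 210.6) = 0.04745 per s.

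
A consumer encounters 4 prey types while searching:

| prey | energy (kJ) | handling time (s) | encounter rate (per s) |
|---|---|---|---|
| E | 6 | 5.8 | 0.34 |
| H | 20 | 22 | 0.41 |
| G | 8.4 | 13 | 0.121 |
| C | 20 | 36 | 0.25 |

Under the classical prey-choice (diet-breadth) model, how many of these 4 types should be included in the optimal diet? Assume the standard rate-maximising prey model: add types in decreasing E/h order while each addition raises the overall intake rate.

2

Profitabilities (E/h, kJ/s): E 1.03, H 0.909, G 0.646, C 0.556. Add prey in this order while the next type's profitability exceeds the intake rate on those already taken.
Rate on top 1: 0.6864. H: 0.909 > 0.6864 → include.
Rate on top 2: 0.8539. G: 0.646 < 0.8539 → exclude; stop.
Optimal diet: E, H — 2 of 4 types.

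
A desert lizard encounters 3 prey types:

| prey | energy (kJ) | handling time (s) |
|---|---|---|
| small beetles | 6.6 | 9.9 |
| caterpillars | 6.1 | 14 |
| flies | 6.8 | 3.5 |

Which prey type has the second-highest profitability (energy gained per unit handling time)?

small beetles

Profitability E/h (kJ/s): small beetles = 6.6/9.9 = 0.667, caterpillars = 6.1/14 = 0.436, flies = 6.8/3.5 = 1.94.
Ranked: flies > small beetles > caterpillars.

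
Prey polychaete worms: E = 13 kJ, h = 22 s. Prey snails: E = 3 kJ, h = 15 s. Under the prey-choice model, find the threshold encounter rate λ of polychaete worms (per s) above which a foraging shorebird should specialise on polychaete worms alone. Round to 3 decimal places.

Drop snails once their profitability E₂/h₂ falls below the rate achievable on polychaete worms alone: E₂/h₂ = λE₁/(1 + λh₁).
Solve for λ: λE₁h₂ = E₂(1 + λh₁) → λ(E₁h₂ − E₂h₁) = E₂ → λ = E₂/(E₁h₂ − E₂h₁).
λ = 3/(13×15 − 3×22) = 3/129 = 0.02326 per s.

0.023 per s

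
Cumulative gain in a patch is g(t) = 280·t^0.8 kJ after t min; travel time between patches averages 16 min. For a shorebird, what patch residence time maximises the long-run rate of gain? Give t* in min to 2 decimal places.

64.00 min

Optimal t* satisfies g'(t*) = g(t*)/(T + t*).
g'(t) = 0.8·280·t^-0.2. Setting 0.8·280·t^-0.2 = 280·t^0.8/(16+t) gives 0.8(16+t) = t, so 0.20·t = 0.8×16.
t* = 0.8×16/0.20 = 64 min.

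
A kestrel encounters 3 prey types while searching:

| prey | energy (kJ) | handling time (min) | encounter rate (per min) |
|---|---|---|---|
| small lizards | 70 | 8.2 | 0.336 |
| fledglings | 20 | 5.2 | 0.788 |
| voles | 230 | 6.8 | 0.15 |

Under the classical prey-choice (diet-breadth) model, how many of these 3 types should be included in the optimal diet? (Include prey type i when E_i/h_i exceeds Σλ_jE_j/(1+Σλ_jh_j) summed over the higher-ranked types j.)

1

Profitabilities (E/h, kJ/min): voles 33.8, small lizards 8.54, fledglings 3.85. Add prey in this order while the next type's profitability exceeds the intake rate on those already taken.
Rate on top 1: 17.08. small lizards: 8.54 < 17.08 → exclude; stop.
Optimal diet: voles — 1 of 3 types.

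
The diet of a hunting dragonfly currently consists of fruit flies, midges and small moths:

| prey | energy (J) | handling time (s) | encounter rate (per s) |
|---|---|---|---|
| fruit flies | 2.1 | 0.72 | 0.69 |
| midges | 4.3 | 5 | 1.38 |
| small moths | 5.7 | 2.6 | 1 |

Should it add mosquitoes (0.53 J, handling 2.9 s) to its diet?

On fruit flies, midges and small moths alone, R = ΣλE/(1+Σλh) = 13.08/11 = 1.19 J/s.
mosquitoes: E/h = 0.53/2.9 = 0.1828 J/s.
Since 0.1828 < R, time spent handling mosquitoes is better spent searching.

No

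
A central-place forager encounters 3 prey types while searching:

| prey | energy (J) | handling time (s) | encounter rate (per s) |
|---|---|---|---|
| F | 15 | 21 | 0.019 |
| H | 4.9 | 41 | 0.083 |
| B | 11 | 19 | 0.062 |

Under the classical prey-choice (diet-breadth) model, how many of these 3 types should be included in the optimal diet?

Profitabilities (E/h, J/s): F 0.714, B 0.579, H 0.12. Add prey in this order while the next type's profitability exceeds the intake rate on those already taken.
Rate on top 1: 0.2037. B: 0.579 > 0.2037 → include.
Rate on top 2: 0.3752. H: 0.12 < 0.3752 → exclude; stop.
Optimal diet: F, B — 2 of 3 types.

2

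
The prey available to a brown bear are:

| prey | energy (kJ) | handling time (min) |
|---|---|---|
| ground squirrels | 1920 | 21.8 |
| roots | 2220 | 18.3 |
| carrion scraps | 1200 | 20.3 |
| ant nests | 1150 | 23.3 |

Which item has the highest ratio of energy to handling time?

In descending order of E/h:
roots: 2220/18.3 = 121 kJ/min
ground squirrels: 1920/21.8 = 88.1 kJ/min
carrion scraps: 1200/20.3 = 59.1 kJ/min
ant nests: 1150/23.3 = 49.4 kJ/min

roots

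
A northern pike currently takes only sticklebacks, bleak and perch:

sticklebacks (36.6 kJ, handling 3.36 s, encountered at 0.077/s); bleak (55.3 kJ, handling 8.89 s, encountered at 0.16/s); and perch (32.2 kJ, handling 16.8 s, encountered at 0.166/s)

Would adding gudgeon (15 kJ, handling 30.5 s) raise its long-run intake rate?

No

Intake rate on the current diet: R = (0.077×36.6 + 0.16×55.3 + 0.166×32.2) / (1 + 0.077×3.36 + 0.16×8.89 + 0.166×16.8) = 17.01/5.47 = 3.11 kJ/s.
Profitability of gudgeon: 15/30.5 = 0.4918 kJ/s.
0.4918 < 3.11, so adding gudgeon would lower the average — exclude it.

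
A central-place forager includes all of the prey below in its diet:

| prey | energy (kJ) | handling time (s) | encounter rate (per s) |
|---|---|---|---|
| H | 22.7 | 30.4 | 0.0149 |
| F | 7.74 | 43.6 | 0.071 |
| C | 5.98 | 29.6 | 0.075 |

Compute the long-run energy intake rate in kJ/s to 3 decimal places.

Energy encountered per unit search time: 0.0149×22.7 + 0.071×7.74 + 0.075×5.98 = 1.336 kJ/s.
Handling time per unit search time: 0.0149×30.4 + 0.071×43.6 + 0.075×29.6 = 5.769.
Rate = 1.336/(1 + 5.769) = 0.1974 kJ/s.

0.197 kJ/s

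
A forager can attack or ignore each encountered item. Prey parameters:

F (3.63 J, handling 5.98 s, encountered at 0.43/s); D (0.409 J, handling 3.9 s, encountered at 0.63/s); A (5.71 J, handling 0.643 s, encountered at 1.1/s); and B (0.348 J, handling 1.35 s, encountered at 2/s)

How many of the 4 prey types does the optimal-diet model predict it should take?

Profitabilities (E/h, J/s): A 8.88, F 0.607, B 0.258, D 0.105. Add prey in this order while the next type's profitability exceeds the intake rate on those already taken.
Rate on top 1: 3.679. F: 0.607 < 3.679 → exclude; stop.
Optimal diet: A — 1 of 4 types.

1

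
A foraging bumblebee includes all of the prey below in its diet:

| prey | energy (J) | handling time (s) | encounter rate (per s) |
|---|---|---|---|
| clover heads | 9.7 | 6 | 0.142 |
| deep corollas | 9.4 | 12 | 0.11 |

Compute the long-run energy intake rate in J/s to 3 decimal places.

R = Σλ_iE_i / (1 + Σλ_ih_i)
Numerator: 0.142×9.7 + 0.11×9.4 = 2.411
Denominator: 1 + 0.142×6 + 0.11×12 = 3.172
R = 2.411/3.172 = 0.7602 J/s

0.760 J/s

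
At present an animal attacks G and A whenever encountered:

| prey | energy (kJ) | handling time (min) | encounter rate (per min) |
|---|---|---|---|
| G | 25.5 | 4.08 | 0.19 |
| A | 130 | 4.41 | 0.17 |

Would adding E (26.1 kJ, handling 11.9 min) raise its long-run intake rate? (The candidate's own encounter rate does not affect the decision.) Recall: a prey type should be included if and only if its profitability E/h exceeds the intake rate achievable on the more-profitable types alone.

On G and A alone, R = ΣλE/(1+Σλh) = 26.95/2.525 = 10.67 kJ/min.
Profitability of E: 26.1/11.9 = 2.193 kJ/min.
Since 2.193 < R, time spent handling E is better spent searching.

No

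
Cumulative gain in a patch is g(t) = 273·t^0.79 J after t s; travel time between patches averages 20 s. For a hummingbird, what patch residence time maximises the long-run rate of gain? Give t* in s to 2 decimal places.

Maximise g(t)/(T+t): set derivative to zero → g'(t)(T+t) = g(t).
g'(t) = 0.79·273·t^-0.21. Setting 0.79·273·t^-0.21 = 273·t^0.79/(20+t) gives 0.79(20+t) = t, so 0.21·t = 0.79×20.
t* = 0.79×20/0.21 = 75.24 s.

75.24 s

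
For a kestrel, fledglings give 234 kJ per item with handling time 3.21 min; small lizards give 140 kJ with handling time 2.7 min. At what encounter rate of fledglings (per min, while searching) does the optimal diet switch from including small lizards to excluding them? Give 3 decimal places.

At the threshold, the rate on fledglings alone equals the profitability of small lizards: λ·234/(1 + λ·3.21) = 140/2.7 = 51.85.
Rearranging, λ(234 − 51.85×3.21) = 51.85, so λ = 51.85/67.56 = 0.7675 per min.

0.768 per min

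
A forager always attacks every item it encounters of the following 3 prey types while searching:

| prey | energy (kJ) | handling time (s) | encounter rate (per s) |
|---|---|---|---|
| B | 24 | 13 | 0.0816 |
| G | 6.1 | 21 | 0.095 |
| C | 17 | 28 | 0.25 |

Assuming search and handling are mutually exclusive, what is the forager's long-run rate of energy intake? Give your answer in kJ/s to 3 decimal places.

0.614 kJ/s

Energy encountered per unit search time: 0.0816×24 + 0.095×6.1 + 0.25×17 = 6.788 kJ/s.
Handling time per unit search time: 0.0816×13 + 0.095×21 + 0.25×28 = 10.06.
Rate = 6.788/(1 + 10.06) = 0.614 kJ/s.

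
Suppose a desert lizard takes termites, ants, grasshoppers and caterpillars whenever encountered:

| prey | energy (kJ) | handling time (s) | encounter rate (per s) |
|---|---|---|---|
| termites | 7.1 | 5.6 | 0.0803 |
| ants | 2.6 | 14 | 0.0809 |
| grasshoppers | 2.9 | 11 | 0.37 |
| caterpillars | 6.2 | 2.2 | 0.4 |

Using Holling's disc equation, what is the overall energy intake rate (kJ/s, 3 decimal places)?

0.575 kJ/s

R = Σλ_iE_i / (1 + Σλ_ih_i)
Numerator: 0.0803×7.1 + 0.0809×2.6 + 0.37×2.9 + 0.4×6.2 = 4.333
Denominator: 1 + 0.0803×5.6 + 0.0809×14 + 0.37×11 + 0.4×2.2 = 7.532
R = 4.333/7.532 = 0.5753 kJ/s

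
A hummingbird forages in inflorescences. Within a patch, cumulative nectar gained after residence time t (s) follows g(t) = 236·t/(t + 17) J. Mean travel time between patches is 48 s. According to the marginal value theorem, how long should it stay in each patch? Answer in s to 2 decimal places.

28.57 s

Maximise g(t)/(T+t): set derivative to zero → g'(t)(T+t) = g(t).
g'(t) = 236·17/(t + 17)². Setting 236·17/(t+17)² = 236t/[(t+17)(48+t)] gives 17(48+t) = t(t+17), so t² = 17×48 = 816.
t* = √816 = 28.57 s.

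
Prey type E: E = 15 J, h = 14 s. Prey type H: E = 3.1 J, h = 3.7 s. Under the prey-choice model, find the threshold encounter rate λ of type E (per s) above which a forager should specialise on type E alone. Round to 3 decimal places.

At the threshold, the rate on type E alone equals the profitability of type H: λ·15/(1 + λ·14) = 3.1/3.7 = 0.8378.
Rearranging, λ(15 − 0.8378×14) = 0.8378, so λ = 0.8378/3.27 = 0.2562 per s.

0.256 per s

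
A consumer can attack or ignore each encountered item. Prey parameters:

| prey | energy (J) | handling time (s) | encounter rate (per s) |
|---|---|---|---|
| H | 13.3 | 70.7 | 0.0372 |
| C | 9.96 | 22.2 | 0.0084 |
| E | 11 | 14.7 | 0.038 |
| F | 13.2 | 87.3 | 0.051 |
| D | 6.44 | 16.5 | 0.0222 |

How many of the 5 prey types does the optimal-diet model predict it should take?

3

Profitabilities (E/h, J/s): E 0.748, C 0.449, D 0.39, H 0.188, F 0.151. Add prey in this order while the next type's profitability exceeds the intake rate on those already taken.
Rate on top 1: 0.2682. C: 0.449 > 0.2682 → include.
Rate on top 2: 0.2875. D: 0.39 > 0.2875 → include.
Rate on top 3: 0.3053. H: 0.188 < 0.3053 → exclude; stop.
Optimal diet: E, C, D — 3 of 5 types.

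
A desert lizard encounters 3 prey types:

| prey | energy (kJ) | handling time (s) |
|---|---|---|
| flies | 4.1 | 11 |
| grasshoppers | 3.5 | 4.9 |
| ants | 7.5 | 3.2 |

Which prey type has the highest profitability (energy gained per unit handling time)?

ants

In descending order of E/h:
ants: 7.5/3.2 = 2.34 kJ/s
grasshoppers: 3.5/4.9 = 0.714 kJ/s
flies: 4.1/11 = 0.373 kJ/s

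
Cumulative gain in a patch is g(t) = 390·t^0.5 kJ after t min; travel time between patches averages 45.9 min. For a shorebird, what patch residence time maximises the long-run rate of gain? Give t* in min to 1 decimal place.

Maximise g(t)/(T+t): set derivative to zero → g'(t)(T+t) = g(t).
g'(t) = 0.5·390·t^-0.5. Setting 0.5·390·t^-0.5 = 390·t^0.5/(45.9+t) gives 0.5(45.9+t) = t, so 0.50·t = 0.5×45.9.
t* = 0.5×45.9/0.50 = 45.9 min.

45.9 min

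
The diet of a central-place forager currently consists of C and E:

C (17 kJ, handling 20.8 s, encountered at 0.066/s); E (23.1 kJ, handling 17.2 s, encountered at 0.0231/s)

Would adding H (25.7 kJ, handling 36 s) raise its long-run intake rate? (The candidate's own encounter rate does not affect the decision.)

Yes

Intake rate on the current diet: R = (0.066×17 + 0.0231×23.1) / (1 + 0.066×20.8 + 0.0231×17.2) = 1.656/2.77 = 0.5977 kJ/s.
Profitability of H: 25.7/36 = 0.7139 kJ/s.
0.7139 > 0.5977, so adding H raises the average — include it.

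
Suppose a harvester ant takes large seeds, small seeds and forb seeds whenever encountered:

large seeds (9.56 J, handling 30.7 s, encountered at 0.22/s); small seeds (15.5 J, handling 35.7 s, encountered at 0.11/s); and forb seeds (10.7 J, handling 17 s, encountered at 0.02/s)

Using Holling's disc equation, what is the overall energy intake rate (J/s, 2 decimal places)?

Energy encountered per unit search time: 0.22×9.56 + 0.11×15.5 + 0.02×10.7 = 4.022 J/s.
Handling time per unit search time: 0.22×30.7 + 0.11×35.7 + 0.02×17 = 11.02.
Rate = 4.022/(1 + 11.02) = 0.3346 J/s.

0.33 J/s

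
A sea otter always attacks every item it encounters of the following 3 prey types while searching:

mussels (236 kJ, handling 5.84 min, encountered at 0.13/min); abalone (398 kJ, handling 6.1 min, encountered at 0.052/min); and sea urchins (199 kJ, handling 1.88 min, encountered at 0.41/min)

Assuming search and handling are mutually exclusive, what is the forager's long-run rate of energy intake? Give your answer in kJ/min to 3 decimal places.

Energy encountered per unit search time: 0.13×236 + 0.052×398 + 0.41×199 = 133 kJ/min.
Handling time per unit search time: 0.13×5.84 + 0.052×6.1 + 0.41×1.88 = 1.847.
Rate = 133/(1 + 1.847) = 46.7 kJ/min.

46.701 kJ/min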